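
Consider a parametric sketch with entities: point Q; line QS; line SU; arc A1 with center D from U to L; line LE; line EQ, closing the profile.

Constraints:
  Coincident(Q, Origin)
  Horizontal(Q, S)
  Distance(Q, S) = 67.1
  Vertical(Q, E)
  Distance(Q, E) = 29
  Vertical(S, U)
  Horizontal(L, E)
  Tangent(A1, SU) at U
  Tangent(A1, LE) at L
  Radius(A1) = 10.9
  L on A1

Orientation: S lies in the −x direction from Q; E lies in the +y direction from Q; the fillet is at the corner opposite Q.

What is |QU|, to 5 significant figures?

69.498

Q is at the origin; Q and S share the same y with |QS| = 67.1 and S on the −x side, so S = (-67.100, 0.0000). QE is vertical with |QE| = 29.0 and E on the +y side, so E = (0.0000, 29.000). The virtual corner opposite Q is at (-67.100, 29.000). The tangent condition forces DU to be normal to SU and A1 meets LE tangentially, so DL is at right angles to LE, with radius 10.9, so the center D sits 10.9 in from both sides at D = (-56.200, 18.100). That places the tangent points at U = (-67.100, 18.100) on SU and L = (-56.200, 29.000) on LE. Then |QU| = |U − Q| = 69.498.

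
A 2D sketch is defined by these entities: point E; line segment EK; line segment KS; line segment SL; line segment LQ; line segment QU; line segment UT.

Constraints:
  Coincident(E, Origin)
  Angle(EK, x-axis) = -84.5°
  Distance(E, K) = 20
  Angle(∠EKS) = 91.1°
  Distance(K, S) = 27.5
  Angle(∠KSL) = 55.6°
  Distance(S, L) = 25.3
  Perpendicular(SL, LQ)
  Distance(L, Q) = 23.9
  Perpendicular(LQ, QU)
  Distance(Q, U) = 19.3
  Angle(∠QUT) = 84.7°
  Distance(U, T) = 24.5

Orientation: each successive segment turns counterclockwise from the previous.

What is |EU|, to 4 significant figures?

28.94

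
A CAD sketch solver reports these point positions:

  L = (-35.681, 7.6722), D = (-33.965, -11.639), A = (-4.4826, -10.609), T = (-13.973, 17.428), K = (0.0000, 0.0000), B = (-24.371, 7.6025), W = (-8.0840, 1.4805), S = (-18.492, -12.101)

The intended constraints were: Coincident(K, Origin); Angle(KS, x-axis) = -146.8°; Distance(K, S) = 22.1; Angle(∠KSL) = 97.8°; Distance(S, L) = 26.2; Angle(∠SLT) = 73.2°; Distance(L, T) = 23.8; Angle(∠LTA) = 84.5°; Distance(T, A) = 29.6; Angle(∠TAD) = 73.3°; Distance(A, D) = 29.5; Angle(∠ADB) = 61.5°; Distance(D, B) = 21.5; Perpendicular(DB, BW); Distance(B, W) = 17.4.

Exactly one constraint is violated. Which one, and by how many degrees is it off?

Perpendicular(DB, BW) — off by 5.90°.

K = (0.00, 0.00) ✓; KS at -146.8° ✓; |KS| = 22.10 ✓; ∠KSL = 97.80° ✓; |SL| = 26.20 ✓; ∠SLT = 73.20° ✓; |LT| = 23.80 ✓; ∠LTA = 84.50° ✓; |TA| = 29.60 ✓; ∠TAD = 73.30° ✓; |AD| = 29.50 ✓; ∠ADB = 61.50° ✓; |DB| = 21.50 ✓; ∠(DB, BW) = 84.10° ✗; |BW| = 17.40 ✓.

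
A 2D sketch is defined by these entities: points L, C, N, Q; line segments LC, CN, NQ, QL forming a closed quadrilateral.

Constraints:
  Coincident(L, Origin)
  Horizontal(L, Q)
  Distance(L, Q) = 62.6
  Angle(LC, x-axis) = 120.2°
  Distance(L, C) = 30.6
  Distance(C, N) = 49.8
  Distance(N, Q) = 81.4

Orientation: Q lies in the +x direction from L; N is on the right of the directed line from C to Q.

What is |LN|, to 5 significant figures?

27.962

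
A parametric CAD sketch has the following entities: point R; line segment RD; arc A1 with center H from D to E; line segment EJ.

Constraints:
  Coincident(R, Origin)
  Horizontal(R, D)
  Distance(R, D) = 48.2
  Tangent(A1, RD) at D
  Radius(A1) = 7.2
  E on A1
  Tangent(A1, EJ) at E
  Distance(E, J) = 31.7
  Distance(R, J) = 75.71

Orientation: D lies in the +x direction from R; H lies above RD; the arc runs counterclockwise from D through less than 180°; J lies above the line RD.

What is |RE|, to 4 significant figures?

54.87

R is at the origin; R and D share the same y with |RD| = 48.2 and D on the +x side, so D = (48.20, 0.000). Tangency of A1 to RD means the radius HD is perpendicular to RD, so H = D + (0, 7.2) = (48.20, 7.200). Since HE ⟂ EJ (tangency), |HJ| = √(7.2² + 31.7²) = 32.51 regardless of where E sits on A1. So J lies on both circle(R, 75.71) and circle(H, 32.51); the above-RD intersection is J = (68.24, 32.80). E is the foot of the tangent from J: E = (54.71, 4.128).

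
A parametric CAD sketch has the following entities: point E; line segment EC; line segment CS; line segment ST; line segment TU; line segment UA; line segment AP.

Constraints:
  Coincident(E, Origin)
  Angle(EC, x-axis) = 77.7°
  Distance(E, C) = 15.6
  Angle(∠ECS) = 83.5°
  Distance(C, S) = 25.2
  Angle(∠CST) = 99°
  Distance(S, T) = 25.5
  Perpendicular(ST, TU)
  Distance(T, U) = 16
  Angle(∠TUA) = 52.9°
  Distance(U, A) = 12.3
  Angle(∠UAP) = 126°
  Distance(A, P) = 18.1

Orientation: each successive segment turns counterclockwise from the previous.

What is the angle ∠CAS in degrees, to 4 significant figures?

68.39°

E is at the origin; EC runs at 77.7° with length 15.6, so C = (3.323, 15.24). ∠ECS = 83.5° gives CS at 174.2° from the x-axis; with |CS| = 25.2, S = (-21.75, 17.79). ∠CST = 99.0° gives ST at -104.8° from the x-axis; with |ST| = 25.5, T = (-28.26, -6.865). ST is perpendicular to TU, so TU runs at -14.80°; with |TU| = 16.0, U = (-12.79, -10.95). ∠TUA = 52.9° gives UA at 112.3° from the x-axis; with |UA| = 12.3, A = (-17.46, 0.4275). Then cos ∠CAS = AC·AS / (|AC||AS|), giving 68.39°.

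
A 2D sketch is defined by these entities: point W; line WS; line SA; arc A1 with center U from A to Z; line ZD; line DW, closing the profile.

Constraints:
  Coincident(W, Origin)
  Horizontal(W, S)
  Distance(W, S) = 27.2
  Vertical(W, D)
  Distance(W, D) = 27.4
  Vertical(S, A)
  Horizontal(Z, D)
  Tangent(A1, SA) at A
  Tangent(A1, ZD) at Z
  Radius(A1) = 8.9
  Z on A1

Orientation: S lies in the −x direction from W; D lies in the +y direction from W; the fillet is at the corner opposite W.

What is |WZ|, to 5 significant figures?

32.949

W is at the origin; W and S share the same y with |WS| = 27.2 and S on the −x side, so S = (-27.200, 0.0000). W and D share the same x with |WD| = 27.4 and D on the +y side, so D = (0.0000, 27.400). The virtual corner opposite W is at (-27.200, 27.400). A1 meets SA tangentially, so UA is at right angles to SA and since A1 is tangent to ZD there, UZ ⟂ ZD, with radius 8.9, so the center U sits 8.9 in from both sides at U = (-18.300, 18.500). That places the tangent points at A = (-27.200, 18.500) on SA and Z = (-18.300, 27.400) on ZD. Then |WZ| = |Z − W| = 32.949.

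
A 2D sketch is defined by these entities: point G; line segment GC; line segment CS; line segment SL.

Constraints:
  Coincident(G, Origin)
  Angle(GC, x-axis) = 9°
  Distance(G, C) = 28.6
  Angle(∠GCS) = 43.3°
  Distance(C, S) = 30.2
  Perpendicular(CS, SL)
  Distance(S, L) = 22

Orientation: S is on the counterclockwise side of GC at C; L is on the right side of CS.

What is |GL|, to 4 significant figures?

42.66

∠GCS = 43.3°, so CS runs at 9.0° + (180° − 43.3°) = 145.7° from the x-axis; with |CS| = 30.2, S = C + 30.2·(cos 145.7°, sin 145.7°) = (3.300, 21.49). CS ⟂ SL; with |SL| = 22.0 on the right of CS, L = S + 22.0·(0.5635, 0.8261) = (15.70, 39.67). Then |GL| = |L − G| = 42.66.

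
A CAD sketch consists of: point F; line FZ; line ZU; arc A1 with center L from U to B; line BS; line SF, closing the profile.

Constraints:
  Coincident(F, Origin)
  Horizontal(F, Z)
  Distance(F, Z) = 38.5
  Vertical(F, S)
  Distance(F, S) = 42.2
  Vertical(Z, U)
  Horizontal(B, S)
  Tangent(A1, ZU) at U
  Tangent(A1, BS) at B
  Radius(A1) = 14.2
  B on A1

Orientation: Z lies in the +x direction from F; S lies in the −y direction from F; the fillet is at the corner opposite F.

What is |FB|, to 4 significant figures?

48.70

F is at the origin; FZ is horizontal with |FZ| = 38.5 and Z on the +x side, so Z = (38.50, 0.000). F and S share the same x with |FS| = 42.2 and S on the −y side, so S = (0.000, -42.20). The virtual corner opposite F is at (38.50, -42.20). Since A1 is tangent to ZU there, LU ⟂ ZU and A1 meets BS tangentially, so LB is at right angles to BS, with radius 14.2, so the center L sits 14.2 in from both sides at L = (24.30, -28.00). That places the tangent points at U = (38.50, -28.00) on ZU and B = (24.30, -42.20) on BS. Then |FB| = |B − F| = 48.70.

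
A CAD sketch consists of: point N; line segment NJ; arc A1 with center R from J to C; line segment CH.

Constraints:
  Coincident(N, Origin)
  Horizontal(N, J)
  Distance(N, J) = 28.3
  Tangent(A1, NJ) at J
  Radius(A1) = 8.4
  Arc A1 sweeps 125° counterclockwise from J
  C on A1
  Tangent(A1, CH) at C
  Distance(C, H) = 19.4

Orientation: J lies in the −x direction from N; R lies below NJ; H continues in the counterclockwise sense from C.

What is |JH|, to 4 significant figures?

29.42

N is at the origin; N and J share the same y with |NJ| = 28.3 and J on the −x side, so J = (-28.30, 0.000). A1 meets NJ tangentially, so RJ is at right angles to NJ, so R = J + (0, -8.4) = (-28.30, -8.400). On A1, J sits at bearing 90° from R; a 125° counterclockwise sweep puts C at bearing 215°, so C = R + 8.4·(cos 215°, sin 215°) = (-35.18, -13.22). The tangent condition forces RC to be normal to CH, so CH runs along (−sin 215°, cos 215°); with |CH| = 19.4, H = (-24.05, -29.11). Then |JH| = |H − J| = 29.42.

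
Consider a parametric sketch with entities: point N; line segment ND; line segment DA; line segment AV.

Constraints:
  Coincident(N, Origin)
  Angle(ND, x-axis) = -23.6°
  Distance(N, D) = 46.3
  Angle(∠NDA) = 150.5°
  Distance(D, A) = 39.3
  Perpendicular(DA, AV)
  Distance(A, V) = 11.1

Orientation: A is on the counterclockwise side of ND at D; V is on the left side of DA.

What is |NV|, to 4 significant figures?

80.45

∠NDA = 150.5°, so DA runs at -23.6° + (180° − 150.5°) = 5.900° from the x-axis; with |DA| = 39.3, A = D + 39.3·(cos 5.900°, sin 5.900°) = (81.52, -14.50). The perpendicularity gives AV at right angles to DA; with |AV| = 11.1 on the left of DA, V = A + 11.1·(-0.1028, 0.9947) = (80.38, -3.455). Then |NV| = |V − N| = 80.45.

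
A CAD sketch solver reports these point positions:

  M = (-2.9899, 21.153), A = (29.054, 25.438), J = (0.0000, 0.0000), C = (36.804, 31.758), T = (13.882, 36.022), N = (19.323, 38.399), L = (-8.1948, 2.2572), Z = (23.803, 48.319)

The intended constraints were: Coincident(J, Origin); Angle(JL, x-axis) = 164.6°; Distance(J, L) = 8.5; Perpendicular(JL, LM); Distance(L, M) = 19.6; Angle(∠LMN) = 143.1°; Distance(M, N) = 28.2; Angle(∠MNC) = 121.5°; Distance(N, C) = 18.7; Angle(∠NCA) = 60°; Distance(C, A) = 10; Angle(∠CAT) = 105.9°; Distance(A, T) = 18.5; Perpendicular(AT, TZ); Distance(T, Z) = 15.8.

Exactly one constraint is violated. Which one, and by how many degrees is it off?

Perpendicular(AT, TZ) — off by 4.00°.

J = (0.00, 0.00) ✓; JL at 164.6° ✓; |JL| = 8.500 ✓; ∠(JL, LM) = 90.00° ✓; |LM| = 19.60 ✓; ∠LMN = 143.1° ✓; |MN| = 28.20 ✓; ∠MNC = 121.5° ✓; |NC| = 18.70 ✓; ∠NCA = 60.00° ✓; |CA| = 10.00 ✓; ∠CAT = 105.9° ✓; |AT| = 18.50 ✓; ∠(AT, TZ) = 94.00° ✗; |TZ| = 15.80 ✓.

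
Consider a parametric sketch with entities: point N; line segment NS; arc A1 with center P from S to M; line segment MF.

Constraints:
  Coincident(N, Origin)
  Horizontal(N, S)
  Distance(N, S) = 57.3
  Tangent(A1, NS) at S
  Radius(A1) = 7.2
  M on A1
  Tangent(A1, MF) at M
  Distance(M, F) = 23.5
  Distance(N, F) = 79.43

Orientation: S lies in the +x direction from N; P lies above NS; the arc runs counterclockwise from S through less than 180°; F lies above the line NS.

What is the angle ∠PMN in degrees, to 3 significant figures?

35.4°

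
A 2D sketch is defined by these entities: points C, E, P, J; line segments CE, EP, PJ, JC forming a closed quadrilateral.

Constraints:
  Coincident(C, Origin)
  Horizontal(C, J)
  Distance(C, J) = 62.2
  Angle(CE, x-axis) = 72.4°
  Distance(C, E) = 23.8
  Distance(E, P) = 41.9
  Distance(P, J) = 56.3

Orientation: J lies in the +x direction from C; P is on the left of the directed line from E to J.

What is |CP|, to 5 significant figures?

63.627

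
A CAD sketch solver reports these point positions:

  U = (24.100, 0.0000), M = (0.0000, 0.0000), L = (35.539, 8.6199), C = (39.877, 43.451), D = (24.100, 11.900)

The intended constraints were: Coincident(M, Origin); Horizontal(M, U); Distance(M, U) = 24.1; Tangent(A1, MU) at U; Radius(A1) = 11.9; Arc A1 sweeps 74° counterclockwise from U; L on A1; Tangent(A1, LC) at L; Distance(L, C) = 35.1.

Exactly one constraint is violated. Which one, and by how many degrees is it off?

Tangent(A1, LC) at L — off by 8.90°.

M = (0.00, 0.00) ✓; M.y = 0.00, U.y = 0.00 ✓; |MU| = 24.10 ✓; ∠(DU, UM) = 90.00° ✓; |DU| = 11.90 ✓; bearing(D→L) − bearing(D→U) = 74.00° ✓; |DL| = 11.90 ✓; ∠(DL, LC) = 81.10° ✗; |LC| = 35.10 ✓.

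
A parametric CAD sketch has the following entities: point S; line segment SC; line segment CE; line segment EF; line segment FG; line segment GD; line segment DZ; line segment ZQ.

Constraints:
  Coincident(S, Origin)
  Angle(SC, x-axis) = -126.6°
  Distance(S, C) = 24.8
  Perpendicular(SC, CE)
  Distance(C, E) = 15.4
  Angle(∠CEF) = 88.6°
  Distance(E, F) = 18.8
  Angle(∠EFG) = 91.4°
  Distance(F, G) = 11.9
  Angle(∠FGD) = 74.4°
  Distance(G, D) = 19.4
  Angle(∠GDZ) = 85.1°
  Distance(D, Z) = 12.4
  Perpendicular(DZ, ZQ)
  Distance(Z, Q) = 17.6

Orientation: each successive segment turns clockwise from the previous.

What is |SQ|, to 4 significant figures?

14.24

S is at the origin; SC runs at -126.6° with length 24.8, so C = (-14.79, -19.91). SC ⟂ CE, so CE runs at 143.4°; with |CE| = 15.4, E = (-27.15, -10.73). ∠CEF = 88.6° gives EF at 52.00° from the x-axis; with |EF| = 18.8, F = (-15.58, 4.087). ∠EFG = 91.4° gives FG at -36.60° from the x-axis; with |FG| = 11.9, G = (-6.022, -3.008). ∠FGD = 74.4° gives GD at -142.2° from the x-axis; with |GD| = 19.4, D = (-21.35, -14.90). ∠GDZ = 85.1° gives DZ at 122.9° from the x-axis; with |DZ| = 12.4, Z = (-28.09, -4.488). The perpendicularity gives ZQ at right angles to DZ, so ZQ runs at 32.90°; with |ZQ| = 17.6, Q = (-13.31, 5.072). Then |SQ| = |Q − S| = 14.24.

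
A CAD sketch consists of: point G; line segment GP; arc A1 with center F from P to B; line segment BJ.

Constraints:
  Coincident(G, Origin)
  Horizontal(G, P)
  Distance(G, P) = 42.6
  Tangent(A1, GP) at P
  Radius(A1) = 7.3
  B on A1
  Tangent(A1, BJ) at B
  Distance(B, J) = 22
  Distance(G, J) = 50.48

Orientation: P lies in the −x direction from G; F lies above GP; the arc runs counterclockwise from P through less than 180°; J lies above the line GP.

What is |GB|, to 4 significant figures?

36.58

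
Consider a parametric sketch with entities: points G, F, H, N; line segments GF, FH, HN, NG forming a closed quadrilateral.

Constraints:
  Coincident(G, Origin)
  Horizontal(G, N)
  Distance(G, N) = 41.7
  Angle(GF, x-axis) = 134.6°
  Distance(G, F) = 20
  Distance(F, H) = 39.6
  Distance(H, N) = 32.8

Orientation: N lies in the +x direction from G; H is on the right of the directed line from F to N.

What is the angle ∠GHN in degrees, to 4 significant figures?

102.4°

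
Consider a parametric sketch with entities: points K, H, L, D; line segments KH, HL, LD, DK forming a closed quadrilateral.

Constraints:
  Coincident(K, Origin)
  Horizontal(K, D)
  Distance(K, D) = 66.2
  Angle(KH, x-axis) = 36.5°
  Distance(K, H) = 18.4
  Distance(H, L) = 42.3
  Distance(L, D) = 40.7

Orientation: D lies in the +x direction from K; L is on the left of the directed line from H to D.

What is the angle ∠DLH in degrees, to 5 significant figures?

78.557°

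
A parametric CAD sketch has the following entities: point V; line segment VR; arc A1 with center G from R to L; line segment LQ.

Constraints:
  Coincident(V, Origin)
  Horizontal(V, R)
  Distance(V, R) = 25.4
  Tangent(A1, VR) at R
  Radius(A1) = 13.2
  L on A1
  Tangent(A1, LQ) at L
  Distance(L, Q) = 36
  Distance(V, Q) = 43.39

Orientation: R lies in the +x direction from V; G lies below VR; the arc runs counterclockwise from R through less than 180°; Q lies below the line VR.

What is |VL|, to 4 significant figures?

15.75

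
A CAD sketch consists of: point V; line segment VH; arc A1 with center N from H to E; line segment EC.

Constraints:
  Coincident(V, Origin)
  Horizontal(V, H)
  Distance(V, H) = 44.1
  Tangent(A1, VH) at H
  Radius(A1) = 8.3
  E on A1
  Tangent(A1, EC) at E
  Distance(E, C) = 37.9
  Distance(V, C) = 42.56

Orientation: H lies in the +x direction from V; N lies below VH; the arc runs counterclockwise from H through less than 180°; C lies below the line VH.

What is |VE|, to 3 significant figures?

37.0

Checks: V = (0.00, 0.00) ✓; |NE| = 8.300 ✓; ∠(NE, EC) = 90.00° ✓; |EC| = 37.90 ✓; |VC| = 42.56 ✓.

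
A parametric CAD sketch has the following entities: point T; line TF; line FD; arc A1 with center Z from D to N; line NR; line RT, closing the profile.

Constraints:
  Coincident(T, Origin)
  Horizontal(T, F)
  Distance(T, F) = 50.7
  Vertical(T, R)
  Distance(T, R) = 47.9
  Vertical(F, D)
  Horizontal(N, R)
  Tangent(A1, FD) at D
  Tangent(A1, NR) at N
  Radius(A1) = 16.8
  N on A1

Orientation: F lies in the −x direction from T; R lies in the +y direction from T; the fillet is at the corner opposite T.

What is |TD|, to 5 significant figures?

59.479

The virtual corner opposite T is at (-50.700, 47.900). A1 meets FD tangentially, so ZD is at right angles to FD and tangency of A1 to NR means the radius ZN is perpendicular to NR, with radius 16.8, so the center Z sits 16.8 in from both sides at Z = (-33.900, 31.100). That places the tangent points at D = (-50.700, 31.100) on FD and N = (-33.900, 47.900) on NR. Then |TD| = |D − T| = 59.479.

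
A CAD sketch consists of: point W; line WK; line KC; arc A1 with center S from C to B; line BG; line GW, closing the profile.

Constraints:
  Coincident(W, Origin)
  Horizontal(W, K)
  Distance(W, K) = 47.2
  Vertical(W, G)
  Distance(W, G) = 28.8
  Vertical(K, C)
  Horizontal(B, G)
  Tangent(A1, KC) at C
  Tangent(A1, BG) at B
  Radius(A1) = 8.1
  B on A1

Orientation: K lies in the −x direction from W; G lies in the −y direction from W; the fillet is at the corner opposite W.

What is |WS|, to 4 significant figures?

44.24

W is at the origin; W and K share the same y with |WK| = 47.2 and K on the −x side, so K = (-47.20, 0.000). WG is vertical with |WG| = 28.8 and G on the −y side, so G = (0.000, -28.80). The virtual corner opposite W is at (-47.20, -28.80). A1 meets KC tangentially, so SC is at right angles to KC and tangency of A1 to BG means the radius SB is perpendicular to BG, with radius 8.1, so the center S sits 8.1 in from both sides at S = (-39.10, -20.70). Then |WS| = |S − W| = 44.24.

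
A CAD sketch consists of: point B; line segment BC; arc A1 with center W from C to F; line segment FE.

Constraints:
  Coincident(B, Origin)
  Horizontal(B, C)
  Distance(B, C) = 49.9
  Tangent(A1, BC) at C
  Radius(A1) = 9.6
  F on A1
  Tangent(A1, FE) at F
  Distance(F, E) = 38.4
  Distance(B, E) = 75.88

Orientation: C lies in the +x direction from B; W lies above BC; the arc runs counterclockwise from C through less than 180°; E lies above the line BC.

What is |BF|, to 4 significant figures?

60.30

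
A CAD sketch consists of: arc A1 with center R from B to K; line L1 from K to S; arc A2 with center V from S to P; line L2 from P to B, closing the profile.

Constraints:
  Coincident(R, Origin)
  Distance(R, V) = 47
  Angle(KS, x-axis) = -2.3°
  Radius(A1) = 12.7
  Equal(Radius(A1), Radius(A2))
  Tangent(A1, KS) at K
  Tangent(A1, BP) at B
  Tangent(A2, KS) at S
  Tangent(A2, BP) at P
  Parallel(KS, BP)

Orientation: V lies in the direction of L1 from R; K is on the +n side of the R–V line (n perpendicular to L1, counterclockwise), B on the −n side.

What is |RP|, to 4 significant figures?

48.69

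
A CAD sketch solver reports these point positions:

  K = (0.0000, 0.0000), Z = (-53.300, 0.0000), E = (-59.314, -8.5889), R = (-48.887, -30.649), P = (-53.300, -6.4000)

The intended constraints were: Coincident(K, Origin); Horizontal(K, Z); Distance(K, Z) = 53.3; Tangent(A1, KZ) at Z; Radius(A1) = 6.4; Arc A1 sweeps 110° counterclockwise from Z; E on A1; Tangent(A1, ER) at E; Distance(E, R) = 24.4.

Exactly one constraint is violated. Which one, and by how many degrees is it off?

Tangent(A1, ER) at E — off by 5.30°.

K = (0.00, 0.00) ✓; K.y = 0.00, Z.y = 0.00 ✓; |KZ| = 53.30 ✓; ∠(PZ, ZK) = 90.00° ✓; |PZ| = 6.400 ✓; bearing(P→E) − bearing(P→Z) = 110.0° ✓; |PE| = 6.400 ✓; ∠(PE, ER) = 84.70° ✗; |ER| = 24.40 ✓.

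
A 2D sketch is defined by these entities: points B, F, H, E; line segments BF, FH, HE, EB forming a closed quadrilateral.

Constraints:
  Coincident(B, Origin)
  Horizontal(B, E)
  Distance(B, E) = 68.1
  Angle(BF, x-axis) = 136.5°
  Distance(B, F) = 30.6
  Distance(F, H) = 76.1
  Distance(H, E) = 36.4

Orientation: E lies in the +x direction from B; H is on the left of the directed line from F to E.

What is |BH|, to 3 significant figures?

62.4

Checks: B.y = 0.00, E.y = 0.00 ✓; |FH| = 76.10 ✓; |HE| = 36.40 ✓.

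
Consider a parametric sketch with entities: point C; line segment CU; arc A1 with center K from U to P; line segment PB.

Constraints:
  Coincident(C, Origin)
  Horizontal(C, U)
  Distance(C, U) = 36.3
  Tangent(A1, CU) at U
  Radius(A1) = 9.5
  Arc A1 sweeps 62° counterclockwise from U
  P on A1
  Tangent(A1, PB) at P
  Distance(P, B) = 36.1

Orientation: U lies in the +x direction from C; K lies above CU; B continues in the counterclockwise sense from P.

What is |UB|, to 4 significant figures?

44.77

C is at the origin; CU is horizontal with |CU| = 36.3 and U on the +x side, so U = (36.30, 0.000). The tangent condition forces KU to be normal to CU, so K = U + (0, 9.5) = (36.30, 9.500). On A1, U sits at bearing -90° from K; a 62° counterclockwise sweep puts P at bearing -28°, so P = K + 9.5·(cos -28°, sin -28°) = (44.69, 5.040). A1 meets PB tangentially, so KP is at right angles to PB, so PB runs along (−sin -28°, cos -28°); with |PB| = 36.1, B = (61.64, 36.91). Then |UB| = |B − U| = 44.77.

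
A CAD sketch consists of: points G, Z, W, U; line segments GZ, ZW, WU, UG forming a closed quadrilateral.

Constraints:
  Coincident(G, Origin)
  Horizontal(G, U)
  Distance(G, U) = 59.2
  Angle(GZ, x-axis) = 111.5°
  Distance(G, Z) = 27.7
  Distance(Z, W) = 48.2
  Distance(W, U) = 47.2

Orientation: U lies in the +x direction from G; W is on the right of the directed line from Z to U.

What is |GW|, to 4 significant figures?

21.37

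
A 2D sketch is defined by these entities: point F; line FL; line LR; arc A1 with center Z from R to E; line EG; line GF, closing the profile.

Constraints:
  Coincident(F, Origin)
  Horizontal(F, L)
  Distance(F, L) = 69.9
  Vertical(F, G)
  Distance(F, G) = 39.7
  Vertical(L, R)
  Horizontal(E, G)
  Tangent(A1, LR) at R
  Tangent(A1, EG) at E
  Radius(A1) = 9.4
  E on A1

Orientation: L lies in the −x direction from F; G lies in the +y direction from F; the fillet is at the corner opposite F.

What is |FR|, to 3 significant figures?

76.2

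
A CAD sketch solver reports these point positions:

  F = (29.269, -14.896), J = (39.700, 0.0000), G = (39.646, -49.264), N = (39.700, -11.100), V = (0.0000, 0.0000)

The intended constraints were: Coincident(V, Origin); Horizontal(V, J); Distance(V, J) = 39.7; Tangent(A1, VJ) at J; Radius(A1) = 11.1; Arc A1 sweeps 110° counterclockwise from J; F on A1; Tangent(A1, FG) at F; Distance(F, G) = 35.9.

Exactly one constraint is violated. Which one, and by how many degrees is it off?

Tangent(A1, FG) at F — off by 3.20°.

V = (0.00, 0.00) ✓; V.y = 0.00, J.y = 0.00 ✓; |VJ| = 39.70 ✓; ∠(NJ, JV) = 90.00° ✓; |NJ| = 11.10 ✓; bearing(N→F) − bearing(N→J) = 110.0° ✓; |NF| = 11.10 ✓; ∠(NF, FG) = 93.20° ✗; |FG| = 35.90 ✓.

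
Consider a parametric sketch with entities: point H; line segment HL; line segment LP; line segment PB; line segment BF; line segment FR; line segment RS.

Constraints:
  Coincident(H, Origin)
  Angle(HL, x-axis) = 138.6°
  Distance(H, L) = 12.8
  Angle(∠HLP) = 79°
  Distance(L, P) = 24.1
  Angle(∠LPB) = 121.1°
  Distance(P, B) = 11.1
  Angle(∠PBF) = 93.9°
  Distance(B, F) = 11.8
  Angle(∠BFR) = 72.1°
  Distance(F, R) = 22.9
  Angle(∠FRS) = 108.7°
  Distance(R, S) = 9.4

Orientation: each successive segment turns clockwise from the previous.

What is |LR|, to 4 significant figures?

14.56

H is at the origin; HL runs at 138.6° with length 12.8, so L = (-9.601, 8.465). ∠HLP = 79.0° gives LP at 37.60° from the x-axis; with |LP| = 24.1, P = (9.493, 23.17). ∠LPB = 121.1° gives PB at -21.30° from the x-axis; with |PB| = 11.1, B = (19.83, 19.14). ∠PBF = 93.9° gives BF at -107.4° from the x-axis; with |BF| = 11.8, F = (16.31, 7.877). ∠BFR = 72.1° gives FR at 144.7° from the x-axis; with |FR| = 22.9, R = (-2.384, 21.11). Then |LR| = |R − L| = 14.56.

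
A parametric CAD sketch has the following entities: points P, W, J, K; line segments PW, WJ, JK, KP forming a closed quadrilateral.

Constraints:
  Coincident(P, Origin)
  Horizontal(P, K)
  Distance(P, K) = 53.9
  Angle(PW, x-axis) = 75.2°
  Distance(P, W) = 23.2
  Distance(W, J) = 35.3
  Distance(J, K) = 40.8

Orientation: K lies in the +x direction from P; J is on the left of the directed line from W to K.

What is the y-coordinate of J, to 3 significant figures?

37.5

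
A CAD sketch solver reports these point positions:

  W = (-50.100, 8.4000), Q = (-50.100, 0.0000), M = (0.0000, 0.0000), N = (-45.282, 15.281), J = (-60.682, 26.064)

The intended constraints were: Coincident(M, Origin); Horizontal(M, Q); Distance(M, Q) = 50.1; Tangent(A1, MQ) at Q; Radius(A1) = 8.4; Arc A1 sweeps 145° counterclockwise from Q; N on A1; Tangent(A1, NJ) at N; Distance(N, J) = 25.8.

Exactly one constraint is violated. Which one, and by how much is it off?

Distance(N, J) = 25.8 — off by 7.00.

M = (0.00, 0.00) ✓; M.y = 0.00, Q.y = 0.00 ✓; |MQ| = 50.10 ✓; ∠(WQ, QM) = 90.00° ✓; |WQ| = 8.400 ✓; bearing(W→N) − bearing(W→Q) = 145.0° ✓; |WN| = 8.400 ✓; ∠(WN, NJ) = 90.00° ✓; |NJ| = 18.80 ✗.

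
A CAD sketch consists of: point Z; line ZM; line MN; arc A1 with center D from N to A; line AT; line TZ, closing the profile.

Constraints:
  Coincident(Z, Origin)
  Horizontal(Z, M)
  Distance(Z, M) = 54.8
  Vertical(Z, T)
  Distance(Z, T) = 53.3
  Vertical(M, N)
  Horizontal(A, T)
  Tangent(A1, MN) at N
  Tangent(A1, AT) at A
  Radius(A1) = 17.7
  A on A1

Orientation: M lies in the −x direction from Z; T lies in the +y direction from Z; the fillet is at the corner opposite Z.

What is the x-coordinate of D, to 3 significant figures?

-37.1

Z is at the origin; ZM is horizontal with |ZM| = 54.8 and M on the −x side, so M = (-54.8, 0.00). ZT is vertical with |ZT| = 53.3 and T on the +y side, so T = (0.00, 53.3). The virtual corner opposite Z is at (-54.8, 53.3). Since A1 is tangent to MN there, DN ⟂ MN and A1 meets AT tangentially, so DA is at right angles to AT, with radius 17.7, so the center D sits 17.7 in from both sides at D = (-37.1, 35.6). So D.x = -37.1.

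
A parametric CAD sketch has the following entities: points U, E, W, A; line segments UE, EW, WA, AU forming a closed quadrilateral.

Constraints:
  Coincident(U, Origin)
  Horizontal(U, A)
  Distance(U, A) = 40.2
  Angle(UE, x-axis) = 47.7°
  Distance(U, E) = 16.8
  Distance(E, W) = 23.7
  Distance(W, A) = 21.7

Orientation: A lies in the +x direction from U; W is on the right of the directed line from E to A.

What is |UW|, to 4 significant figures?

22.65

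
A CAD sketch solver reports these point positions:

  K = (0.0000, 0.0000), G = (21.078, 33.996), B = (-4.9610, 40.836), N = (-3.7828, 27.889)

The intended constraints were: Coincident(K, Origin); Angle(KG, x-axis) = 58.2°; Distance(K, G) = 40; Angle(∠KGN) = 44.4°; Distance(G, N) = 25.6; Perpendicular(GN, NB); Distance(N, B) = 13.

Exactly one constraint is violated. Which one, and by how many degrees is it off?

Perpendicular(GN, NB) — off by 8.60°.

K = (0.00, 0.00) ✓; KG at 58.20° ✓; |KG| = 40.00 ✓; ∠KGN = 44.40° ✓; |GN| = 25.60 ✓; ∠(GN, NB) = 98.60° ✗; |NB| = 13.00 ✓.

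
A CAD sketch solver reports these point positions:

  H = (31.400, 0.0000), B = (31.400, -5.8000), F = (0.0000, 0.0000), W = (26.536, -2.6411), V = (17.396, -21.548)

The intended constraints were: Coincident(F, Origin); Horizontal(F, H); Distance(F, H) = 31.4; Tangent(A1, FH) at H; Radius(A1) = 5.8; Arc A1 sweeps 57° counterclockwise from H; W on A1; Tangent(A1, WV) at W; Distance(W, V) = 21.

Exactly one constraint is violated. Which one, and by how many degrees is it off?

Tangent(A1, WV) at W — off by 7.20°.

F = (0.00, 0.00) ✓; F.y = 0.00, H.y = 0.00 ✓; |FH| = 31.40 ✓; ∠(BH, HF) = 90.00° ✓; |BH| = 5.800 ✓; bearing(B→W) − bearing(B→H) = 57.00° ✓; |BW| = 5.800 ✓; ∠(BW, WV) = 82.80° ✗; |WV| = 21.00 ✓.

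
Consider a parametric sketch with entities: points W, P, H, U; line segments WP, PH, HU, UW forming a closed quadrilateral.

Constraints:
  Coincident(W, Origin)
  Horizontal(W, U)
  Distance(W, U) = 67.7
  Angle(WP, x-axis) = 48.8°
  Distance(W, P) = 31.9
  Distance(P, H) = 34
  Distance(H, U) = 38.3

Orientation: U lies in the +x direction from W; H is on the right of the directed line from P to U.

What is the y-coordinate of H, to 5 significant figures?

-8.6774

Checks: W.y = 0.00, U.y = 0.00 ✓; |PH| = 34.00 ✓; |HU| = 38.30 ✓.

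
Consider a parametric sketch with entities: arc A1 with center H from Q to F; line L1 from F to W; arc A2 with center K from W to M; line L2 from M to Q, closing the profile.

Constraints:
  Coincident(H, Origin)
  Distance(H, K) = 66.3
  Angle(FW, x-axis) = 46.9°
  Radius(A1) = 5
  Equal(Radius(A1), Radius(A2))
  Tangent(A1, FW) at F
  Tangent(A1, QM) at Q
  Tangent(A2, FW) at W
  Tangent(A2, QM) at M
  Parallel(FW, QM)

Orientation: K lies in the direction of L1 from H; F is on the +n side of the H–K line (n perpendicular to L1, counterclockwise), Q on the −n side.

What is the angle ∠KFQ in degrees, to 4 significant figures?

85.69°

The slot axis is L1's direction at 46.9°, so u = (cos 46.9°, sin 46.9°) = (0.6833, 0.7302) and n = (−sin 46.9°, cos 46.9°) = (-0.7302, 0.6833). H is at the origin and K lies 66.3 along u from H, so K = 66.3·u = (45.30, 48.41). Tangency of A1 to both parallel lines with radius 5.0 puts F and Q at H ± 5.0·n: F = (-3.651, 3.416), Q = (3.651, -3.416). Then cos ∠KFQ = FK·FQ / (|FK||FQ|), giving 85.69°.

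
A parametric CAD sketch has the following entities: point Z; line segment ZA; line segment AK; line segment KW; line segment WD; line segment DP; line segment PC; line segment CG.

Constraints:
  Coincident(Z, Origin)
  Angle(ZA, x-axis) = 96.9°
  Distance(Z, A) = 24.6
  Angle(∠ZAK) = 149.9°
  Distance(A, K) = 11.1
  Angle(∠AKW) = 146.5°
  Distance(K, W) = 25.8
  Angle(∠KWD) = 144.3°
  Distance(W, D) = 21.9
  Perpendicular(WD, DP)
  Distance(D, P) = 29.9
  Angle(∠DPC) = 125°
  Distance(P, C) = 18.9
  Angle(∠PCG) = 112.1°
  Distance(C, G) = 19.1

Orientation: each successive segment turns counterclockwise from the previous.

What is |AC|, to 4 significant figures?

34.85

Z is at the origin; ZA runs at 96.9° with length 24.6, so A = (-2.955, 24.42). ∠ZAK = 149.9° gives AK at 127.0° from the x-axis; with |AK| = 11.1, K = (-9.636, 33.29). ∠AKW = 146.5° gives KW at 160.5° from the x-axis; with |KW| = 25.8, W = (-33.96, 41.90). ∠KWD = 144.3° gives WD at -163.8° from the x-axis; with |WD| = 21.9, D = (-54.99, 35.79). WD ⟂ DP, so DP runs at -73.80°; with |DP| = 29.9, P = (-46.64, 7.076). ∠DPC = 125.0° gives PC at -18.80° from the x-axis; with |PC| = 18.9, C = (-28.75, 0.9854). Then |AC| = |C − A| = 34.85.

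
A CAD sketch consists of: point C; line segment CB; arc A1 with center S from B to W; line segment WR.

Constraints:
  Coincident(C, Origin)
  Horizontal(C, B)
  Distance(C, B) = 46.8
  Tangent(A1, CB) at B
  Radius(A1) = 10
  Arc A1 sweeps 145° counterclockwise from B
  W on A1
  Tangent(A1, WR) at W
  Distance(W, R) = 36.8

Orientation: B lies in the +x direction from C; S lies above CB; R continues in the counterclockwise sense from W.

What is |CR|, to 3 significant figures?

45.2

C is at the origin; CB is horizontal with |CB| = 46.8 and B on the +x side, so B = (46.8, 0.00). The tangent condition forces SB to be normal to CB, so S = B + (0, 10) = (46.8, 10.0). On A1, B sits at bearing -90° from S; a 145° counterclockwise sweep puts W at bearing 55°, so W = S + 10.0·(cos 55°, sin 55°) = (52.5, 18.2). A1 meets WR tangentially, so SW is at right angles to WR, so WR runs along (−sin 55°, cos 55°); with |WR| = 36.8, R = (22.4, 39.3). Then |CR| = |R − C| = 45.2.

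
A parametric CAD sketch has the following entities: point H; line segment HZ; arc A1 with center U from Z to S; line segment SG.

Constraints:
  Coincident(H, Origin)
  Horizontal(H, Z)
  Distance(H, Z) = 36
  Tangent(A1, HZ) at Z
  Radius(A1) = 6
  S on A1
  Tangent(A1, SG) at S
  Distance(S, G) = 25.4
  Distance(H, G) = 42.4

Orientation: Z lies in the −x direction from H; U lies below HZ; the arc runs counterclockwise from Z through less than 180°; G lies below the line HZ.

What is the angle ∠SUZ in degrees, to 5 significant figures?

119.25°

Checks: |US| = 6.000 ✓; ∠(US, SG) = 90.00° ✓; |SG| = 25.40 ✓; |HG| = 42.40 ✓.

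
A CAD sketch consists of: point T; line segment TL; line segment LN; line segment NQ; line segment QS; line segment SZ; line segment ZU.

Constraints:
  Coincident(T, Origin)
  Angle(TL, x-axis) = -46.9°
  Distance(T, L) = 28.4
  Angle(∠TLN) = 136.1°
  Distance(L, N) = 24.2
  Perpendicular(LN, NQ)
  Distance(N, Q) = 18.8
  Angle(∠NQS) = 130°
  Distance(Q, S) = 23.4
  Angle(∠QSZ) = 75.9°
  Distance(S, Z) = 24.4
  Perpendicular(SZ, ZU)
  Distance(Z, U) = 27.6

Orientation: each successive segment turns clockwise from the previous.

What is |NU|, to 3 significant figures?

3.76

T is at the origin; TL runs at -46.9° with length 28.4, so L = (19.4, -20.7). ∠TLN = 136.1° gives LN at -90.8° from the x-axis; with |LN| = 24.2, N = (19.1, -44.9). LN ⟂ NQ, so NQ runs at 179°; with |NQ| = 18.8, Q = (0.269, -44.7). ∠NQS = 130.0° gives QS at 129° from the x-axis; with |QS| = 23.4, S = (-14.5, -26.5). ∠QSZ = 75.9° gives SZ at 25.1° from the x-axis; with |SZ| = 24.4, Z = (7.58, -16.2). SZ is perpendicular to ZU, so ZU runs at -64.9°; with |ZU| = 27.6, U = (19.3, -41.2). Then |NU| = |U − N| = 3.76.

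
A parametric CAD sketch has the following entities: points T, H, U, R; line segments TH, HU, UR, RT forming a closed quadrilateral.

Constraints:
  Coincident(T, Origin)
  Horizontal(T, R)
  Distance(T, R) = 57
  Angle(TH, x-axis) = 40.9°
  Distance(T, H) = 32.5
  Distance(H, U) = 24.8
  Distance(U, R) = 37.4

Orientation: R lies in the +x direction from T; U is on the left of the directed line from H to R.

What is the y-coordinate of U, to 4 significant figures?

35.41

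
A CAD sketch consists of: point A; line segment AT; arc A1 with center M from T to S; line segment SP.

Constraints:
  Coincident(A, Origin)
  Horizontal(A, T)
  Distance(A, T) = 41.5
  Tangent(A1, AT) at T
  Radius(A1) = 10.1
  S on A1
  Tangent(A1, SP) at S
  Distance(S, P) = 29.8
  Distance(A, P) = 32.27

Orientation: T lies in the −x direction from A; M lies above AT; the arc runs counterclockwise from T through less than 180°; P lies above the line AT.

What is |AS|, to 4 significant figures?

33.61

A is at the origin; AT is horizontal with |AT| = 41.5 and T on the −x side, so T = (-41.50, 0.000). Tangency of A1 to AT means the radius MT is perpendicular to AT, so M = T + (0, 10.1) = (-41.50, 10.10). Since MS ⟂ SP (tangency), |MP| = √(10.1² + 29.8²) = 31.47 regardless of where S sits on A1. So P lies on both circle(A, 32.27) and circle(M, 31.47); the above-AT intersection is P = (-15.74, 28.17). S is the foot of the tangent from P: S = (-33.35, 4.131).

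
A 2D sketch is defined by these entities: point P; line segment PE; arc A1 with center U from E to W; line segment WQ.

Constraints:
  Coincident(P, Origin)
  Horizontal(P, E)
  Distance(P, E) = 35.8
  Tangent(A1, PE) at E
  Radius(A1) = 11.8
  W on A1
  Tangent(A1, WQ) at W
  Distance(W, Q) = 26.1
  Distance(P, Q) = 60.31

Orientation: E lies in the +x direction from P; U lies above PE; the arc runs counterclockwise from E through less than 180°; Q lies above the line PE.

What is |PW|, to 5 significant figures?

49.148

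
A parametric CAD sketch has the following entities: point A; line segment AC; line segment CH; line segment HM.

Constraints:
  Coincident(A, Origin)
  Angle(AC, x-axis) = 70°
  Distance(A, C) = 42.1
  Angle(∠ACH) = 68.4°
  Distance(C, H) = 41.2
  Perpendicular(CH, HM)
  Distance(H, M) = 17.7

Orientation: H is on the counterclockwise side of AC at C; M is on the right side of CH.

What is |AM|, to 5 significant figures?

62.384

A is at the origin; AC runs at 70.0° with length 42.1, so C = 42.1·(cos 70.0°, sin 70.0°) = (14.399, 39.561). ∠ACH = 68.4°, so CH runs at 70.0° + (180° − 68.4°) = 181.60° from the x-axis; with |CH| = 41.2, H = C + 41.2·(cos 181.60°, sin 181.60°) = (-26.785, 38.411). The perpendicularity gives HM at right angles to CH; with |HM| = 17.7 on the right of CH, M = H + 17.7·(-0.027922, 0.99961) = (-27.279, 56.104). Then |AM| = |M − A| = 62.384.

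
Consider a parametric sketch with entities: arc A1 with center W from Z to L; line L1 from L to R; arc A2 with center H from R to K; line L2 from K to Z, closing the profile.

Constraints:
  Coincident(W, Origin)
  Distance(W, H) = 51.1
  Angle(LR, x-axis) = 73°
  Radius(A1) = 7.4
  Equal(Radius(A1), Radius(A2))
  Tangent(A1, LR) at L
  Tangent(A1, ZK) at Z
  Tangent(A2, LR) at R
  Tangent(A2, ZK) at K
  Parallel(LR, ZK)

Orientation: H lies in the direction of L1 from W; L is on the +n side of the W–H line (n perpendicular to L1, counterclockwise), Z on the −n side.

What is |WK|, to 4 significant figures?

51.63

The slot axis is L1's direction at 73.0°, so u = (cos 73.0°, sin 73.0°) = (0.2924, 0.9563) and n = (−sin 73.0°, cos 73.0°) = (-0.9563, 0.2924). W is at the origin and H lies 51.1 along u from W, so H = 51.1·u = (14.94, 48.87). Tangency of A1 to both parallel lines with radius 7.4 puts L and Z at W ± 7.4·n: L = (-7.077, 2.164), Z = (7.077, -2.164). Equal radii place R and K the same way about H: R = H + 7.4·n = (7.864, 51.03), K = H − 7.4·n = (22.02, 46.70). Then |WK| = |K − W| = 51.63.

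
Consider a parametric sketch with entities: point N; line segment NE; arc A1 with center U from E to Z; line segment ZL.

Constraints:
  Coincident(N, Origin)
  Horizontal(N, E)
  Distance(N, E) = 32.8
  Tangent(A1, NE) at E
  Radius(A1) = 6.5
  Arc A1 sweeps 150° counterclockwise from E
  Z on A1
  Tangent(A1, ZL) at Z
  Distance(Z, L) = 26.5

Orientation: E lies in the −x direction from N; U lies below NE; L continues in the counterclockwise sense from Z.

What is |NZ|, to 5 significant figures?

38.036

N is at the origin; NE is horizontal with |NE| = 32.8 and E on the −x side, so E = (-32.800, 0.0000). Tangency of A1 to NE means the radius UE is perpendicular to NE, so U = E + (0, -6.5) = (-32.800, -6.5000). On A1, E sits at bearing 90° from U; a 150° counterclockwise sweep puts Z at bearing 240°, so Z = U + 6.5·(cos 240°, sin 240°) = (-36.050, -12.129). Then |NZ| = |Z − N| = 38.036.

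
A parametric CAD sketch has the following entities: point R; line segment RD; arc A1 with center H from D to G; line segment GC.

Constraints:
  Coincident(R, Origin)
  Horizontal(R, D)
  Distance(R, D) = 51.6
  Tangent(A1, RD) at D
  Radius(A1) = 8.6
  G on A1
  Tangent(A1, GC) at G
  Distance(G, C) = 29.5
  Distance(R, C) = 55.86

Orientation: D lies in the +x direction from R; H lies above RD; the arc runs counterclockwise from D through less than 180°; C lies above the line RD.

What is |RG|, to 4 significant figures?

60.14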